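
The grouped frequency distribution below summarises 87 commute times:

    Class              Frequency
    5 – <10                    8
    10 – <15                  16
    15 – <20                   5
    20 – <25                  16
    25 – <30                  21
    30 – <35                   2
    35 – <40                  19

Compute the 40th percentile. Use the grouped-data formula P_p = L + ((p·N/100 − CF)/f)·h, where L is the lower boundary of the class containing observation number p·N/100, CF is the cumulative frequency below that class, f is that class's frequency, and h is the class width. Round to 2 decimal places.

N = 87; target position k = 40/100 · 87 = 34.8.
Cumulative frequencies: 8, 24, 29, 45, 66, 68, 87.
Observation 34.8 falls in the class 20 – <25.
L = 20, CF = 29, f = 16, h = 5.
P40 = 20 + ((34.8 − 29)/16)·5 = 20 + 1.8125 = 21.8125.

21.81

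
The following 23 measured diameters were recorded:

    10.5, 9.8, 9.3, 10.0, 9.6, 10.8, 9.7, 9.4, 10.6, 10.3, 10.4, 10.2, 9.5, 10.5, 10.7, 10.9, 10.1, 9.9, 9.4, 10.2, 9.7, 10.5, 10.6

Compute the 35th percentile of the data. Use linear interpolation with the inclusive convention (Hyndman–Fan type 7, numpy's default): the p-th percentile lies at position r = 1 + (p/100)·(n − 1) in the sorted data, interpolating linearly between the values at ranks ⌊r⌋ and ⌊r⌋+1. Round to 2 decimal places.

Sorted: 9.3, 9.4, 9.4, 9.5, 9.6, 9.7, 9.7, 9.8, 9.9, 10.0, 10.1, 10.2, 10.2, 10.3, 10.4, 10.5, 10.5, 10.5, 10.6, 10.6, 10.7, 10.8, 10.9.
n = 23.
r = 1 + (35/100)·(23 − 1) = 1 + 7.7 = 8.7.
Rank 8 is 9.8 and rank 9 is 9.9.
Interpolate: 9.8 + 0.7·(9.9 − 9.8) = 9.8 + 0.7·0.1 = 9.87.

9.87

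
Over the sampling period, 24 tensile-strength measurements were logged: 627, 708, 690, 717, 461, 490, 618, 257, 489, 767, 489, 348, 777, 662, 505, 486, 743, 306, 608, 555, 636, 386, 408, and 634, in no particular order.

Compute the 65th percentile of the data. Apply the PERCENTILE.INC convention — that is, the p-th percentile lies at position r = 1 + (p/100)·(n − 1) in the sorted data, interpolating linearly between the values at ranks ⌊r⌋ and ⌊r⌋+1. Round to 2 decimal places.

Sorted: 257, 306, 348, 386, 408, 461, 486, 489, 489, 490, 505, 555, 608, 618, 627, 634, 636, 662, 690, 708, 717, 743, 767, 777.
n = 24.
r = 1 + (65/100)·(24 − 1) = 1 + 14.95 = 15.95.
Rank 15 is 627 and rank 16 is 634.
Interpolate: 627 + 0.95·(634 − 627) = 627 + 0.95·7 = 633.65.

633.65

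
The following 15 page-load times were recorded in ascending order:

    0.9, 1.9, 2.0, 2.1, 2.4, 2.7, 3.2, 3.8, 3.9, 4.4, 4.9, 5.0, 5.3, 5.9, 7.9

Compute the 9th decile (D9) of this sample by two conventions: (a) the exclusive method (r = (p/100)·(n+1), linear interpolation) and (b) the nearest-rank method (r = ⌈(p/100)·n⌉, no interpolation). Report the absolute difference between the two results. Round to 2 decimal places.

0.80

n = 15.
(a) r = 14.4; between ranks 14 (5.9) and 15 (7.9): 6.7.
(b) the nearest-rank method: rank 14 → 5.9.
|6.7 − 5.9| = 0.8.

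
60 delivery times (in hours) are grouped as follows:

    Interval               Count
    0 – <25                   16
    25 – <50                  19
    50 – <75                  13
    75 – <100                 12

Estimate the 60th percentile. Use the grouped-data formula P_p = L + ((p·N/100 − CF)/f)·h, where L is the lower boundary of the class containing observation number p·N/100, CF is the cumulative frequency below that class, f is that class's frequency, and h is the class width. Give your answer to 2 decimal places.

N = 60; target position k = 60/100 · 60 = 36.
Cumulative frequencies: 16, 35, 48, 60.
Observation 36 falls in the class 50 – <75.
L = 50, CF = 35, f = 13, h = 25.
P60 = 50 + ((36 − 35)/13)·25 = 50 + 1.92308 = 51.9231.

51.92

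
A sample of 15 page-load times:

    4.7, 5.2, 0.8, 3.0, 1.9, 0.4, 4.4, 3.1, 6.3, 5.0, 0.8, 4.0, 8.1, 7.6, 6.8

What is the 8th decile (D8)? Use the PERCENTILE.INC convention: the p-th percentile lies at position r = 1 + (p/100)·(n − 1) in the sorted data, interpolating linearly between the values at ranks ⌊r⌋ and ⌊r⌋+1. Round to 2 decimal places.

Sorted: 0.4, 0.8, 0.8, 1.9, 3.0, 3.1, 4.0, 4.4, 4.7, 5.0, 5.2, 6.3, 6.8, 7.6, 8.1.
n = 15.
r = 1 + (80/100)·(15 − 1) = 1 + 11.2 = 12.2.
Rank 12 is 6.3 and rank 13 is 6.8.
Interpolate: 6.3 + 0.2·(6.8 − 6.3) = 6.3 + 0.2·0.5 = 6.4.

6.40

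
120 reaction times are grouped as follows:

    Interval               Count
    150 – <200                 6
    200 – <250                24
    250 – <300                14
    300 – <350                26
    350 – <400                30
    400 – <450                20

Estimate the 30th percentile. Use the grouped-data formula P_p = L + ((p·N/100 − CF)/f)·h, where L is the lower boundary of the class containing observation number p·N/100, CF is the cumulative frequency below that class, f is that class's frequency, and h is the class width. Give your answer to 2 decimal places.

N = 120; target position k = 30/100 · 120 = 36.
Cumulative frequencies: 6, 30, 44, 70, 100, 120.
Observation 36 falls in the class 250 – <300.
L = 250, CF = 30, f = 14, h = 50.
P30 = 250 + ((36 − 30)/14)·50 = 250 + 21.4286 = 271.429.

271.43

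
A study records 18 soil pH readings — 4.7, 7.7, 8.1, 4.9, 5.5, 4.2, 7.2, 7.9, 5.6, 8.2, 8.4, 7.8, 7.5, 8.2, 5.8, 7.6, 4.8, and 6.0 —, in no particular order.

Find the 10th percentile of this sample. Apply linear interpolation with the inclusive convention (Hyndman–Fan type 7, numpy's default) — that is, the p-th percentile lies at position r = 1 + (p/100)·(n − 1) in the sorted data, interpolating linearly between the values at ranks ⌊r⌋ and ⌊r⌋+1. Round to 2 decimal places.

4.77

Sorted: 4.2, 4.7, 4.8, 4.9, 5.5, 5.6, 5.8, 6.0, 7.2, 7.5, 7.6, 7.7, 7.8, 7.9, 8.1, 8.2, 8.2, 8.4.
n = 18.
r = 1 + (10/100)·(18 − 1) = 1 + 1.7 = 2.7.
Rank 2 is 4.7 and rank 3 is 4.8.
Interpolate: 4.7 + 0.7·(4.8 − 4.7) = 4.7 + 0.7·0.1 = 4.77.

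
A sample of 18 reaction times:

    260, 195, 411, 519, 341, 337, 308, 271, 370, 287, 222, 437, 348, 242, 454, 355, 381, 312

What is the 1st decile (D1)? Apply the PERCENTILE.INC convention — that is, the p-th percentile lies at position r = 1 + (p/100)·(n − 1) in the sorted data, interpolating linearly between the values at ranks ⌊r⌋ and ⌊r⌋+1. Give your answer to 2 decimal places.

236.00

Sorted: 195, 222, 242, 260, 271, 287, 308, 312, 337, 341, 348, 355, 370, 381, 411, 437, 454, 519.
n = 18.
r = 1 + (10/100)·(18 − 1) = 1 + 1.7 = 2.7.
Rank 2 is 222 and rank 3 is 242.
Interpolate: 222 + 0.7·(242 − 222) = 222 + 0.7·20 = 236.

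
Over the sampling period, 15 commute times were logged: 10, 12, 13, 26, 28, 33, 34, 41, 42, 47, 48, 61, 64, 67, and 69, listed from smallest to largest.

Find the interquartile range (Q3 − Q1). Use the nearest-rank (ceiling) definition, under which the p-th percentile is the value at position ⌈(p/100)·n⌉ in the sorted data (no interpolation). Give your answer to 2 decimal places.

n = 15.
P25: rank ⌈25/100·15⌉ = 4 → 26.
P75: rank ⌈75/100·15⌉ = 12 → 61.
Difference: 61 − 26 = 35.

35.00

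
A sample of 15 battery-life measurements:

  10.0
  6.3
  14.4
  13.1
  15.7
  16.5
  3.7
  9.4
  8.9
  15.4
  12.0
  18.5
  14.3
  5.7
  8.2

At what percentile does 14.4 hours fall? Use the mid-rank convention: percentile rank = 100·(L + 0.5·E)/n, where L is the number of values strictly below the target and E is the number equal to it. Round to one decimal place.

Sorted: 3.7, 5.7, 6.3, 8.2, 8.9, 9.4, 10.0, 12.0, 13.1, 14.3, 14.4, 15.4, 15.7, 16.5, 18.5.
Count below 14.4: L = 10; count equal: E = 1; n = 15.
Percentile rank = 100·(10 + 0.5·1)/15 = 100·10.5/15 = 70.

70.0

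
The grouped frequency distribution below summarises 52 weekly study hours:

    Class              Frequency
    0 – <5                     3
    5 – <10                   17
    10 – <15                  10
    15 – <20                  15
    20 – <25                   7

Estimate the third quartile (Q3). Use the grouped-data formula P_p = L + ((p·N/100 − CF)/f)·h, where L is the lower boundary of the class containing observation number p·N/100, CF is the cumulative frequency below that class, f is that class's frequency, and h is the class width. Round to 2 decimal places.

N = 52; target position k = 75/100 · 52 = 39.
Cumulative frequencies: 3, 20, 30, 45, 52.
Observation 39 falls in the class 15 – <20.
L = 15, CF = 30, f = 15, h = 5.
P75 = 15 + ((39 − 30)/15)·5 = 15 + 3 = 18.

18.00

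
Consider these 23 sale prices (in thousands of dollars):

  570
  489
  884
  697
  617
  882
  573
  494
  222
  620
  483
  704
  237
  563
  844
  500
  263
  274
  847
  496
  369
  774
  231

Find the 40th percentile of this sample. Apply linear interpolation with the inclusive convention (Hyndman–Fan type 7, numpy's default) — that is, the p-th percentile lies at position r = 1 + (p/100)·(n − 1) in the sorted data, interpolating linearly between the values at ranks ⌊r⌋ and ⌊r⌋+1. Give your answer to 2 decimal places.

495.60

Sorted: 222, 231, 237, 263, 274, 369, 483, 489, 494, 496, 500, 563, 570, 573, 617, 620, 697, 704, 774, 844, 847, 882, 884.
n = 23.
r = 1 + (40/100)·(23 − 1) = 1 + 8.8 = 9.8.
Rank 9 is 494 and rank 10 is 496.
Interpolate: 494 + 0.8·(496 − 494) = 494 + 0.8·2 = 495.6.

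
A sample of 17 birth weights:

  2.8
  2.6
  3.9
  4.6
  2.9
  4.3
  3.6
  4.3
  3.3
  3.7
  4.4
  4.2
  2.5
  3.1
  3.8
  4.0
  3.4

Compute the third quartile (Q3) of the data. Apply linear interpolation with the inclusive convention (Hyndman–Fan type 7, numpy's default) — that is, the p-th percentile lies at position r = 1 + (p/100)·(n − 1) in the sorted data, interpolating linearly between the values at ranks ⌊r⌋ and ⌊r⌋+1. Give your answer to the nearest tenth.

Sorted: 2.5, 2.6, 2.8, 2.9, 3.1, 3.3, 3.4, 3.6, 3.7, 3.8, 3.9, 4.0, 4.2, 4.3, 4.3, 4.4, 4.6.
n = 17.
r = 1 + (75/100)·(17 − 1) = 1 + 12 = 13.
r is an integer, so P75 is the value at rank 13: 4.2.

4.2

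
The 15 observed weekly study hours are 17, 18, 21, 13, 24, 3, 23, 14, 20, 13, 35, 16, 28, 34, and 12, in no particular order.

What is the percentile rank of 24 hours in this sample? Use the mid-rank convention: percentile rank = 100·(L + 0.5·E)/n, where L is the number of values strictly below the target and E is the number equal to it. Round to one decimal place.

76.7

Sorted: 3, 12, 13, 13, 14, 16, 17, 18, 20, 21, 23, 24, 28, 34, 35.
Count below 24: L = 11; count equal: E = 1; n = 15.
Percentile rank = 100·(11 + 0.5·1)/15 = 100·11.5/15 = 76.67.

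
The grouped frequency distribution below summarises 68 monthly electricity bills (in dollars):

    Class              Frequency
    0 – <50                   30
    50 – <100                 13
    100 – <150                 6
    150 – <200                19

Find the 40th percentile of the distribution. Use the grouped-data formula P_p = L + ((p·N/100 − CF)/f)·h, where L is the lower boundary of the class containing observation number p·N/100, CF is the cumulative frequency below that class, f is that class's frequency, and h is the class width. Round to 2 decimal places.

N = 68; target position k = 40/100 · 68 = 27.2.
Cumulative frequencies: 30, 43, 49, 68.
Observation 27.2 falls in the class 0 – <50.
L = 0, CF = 0, f = 30, h = 50.
P40 = 0 + ((27.2 − 0)/30)·50 = 0 + 45.3333 = 45.3333.

45.33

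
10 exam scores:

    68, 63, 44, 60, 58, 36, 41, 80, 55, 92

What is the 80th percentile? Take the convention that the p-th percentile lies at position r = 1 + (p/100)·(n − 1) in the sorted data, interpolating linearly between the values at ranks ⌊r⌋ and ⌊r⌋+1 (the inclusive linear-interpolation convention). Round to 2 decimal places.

70.40

Sorted: 36, 41, 44, 55, 58, 60, 63, 68, 80, 92.
n = 10.
r = 1 + (80/100)·(10 − 1) = 1 + 7.2 = 8.2.
Rank 8 is 68 and rank 9 is 80.
Interpolate: 68 + 0.2·(80 − 68) = 68 + 0.2·12 = 70.4.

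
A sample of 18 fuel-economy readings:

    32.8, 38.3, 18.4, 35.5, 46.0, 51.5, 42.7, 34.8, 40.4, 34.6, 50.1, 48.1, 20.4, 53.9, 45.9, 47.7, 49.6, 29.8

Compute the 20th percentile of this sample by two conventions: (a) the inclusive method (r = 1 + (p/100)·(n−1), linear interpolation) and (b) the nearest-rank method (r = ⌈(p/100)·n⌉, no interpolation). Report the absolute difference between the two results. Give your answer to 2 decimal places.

Sorted: 18.4, 20.4, 29.8, 32.8, 34.6, 34.8, 35.5, 38.3, 40.4, 42.7, 45.9, 46.0, 47.7, 48.1, 49.6, 50.1, 51.5, 53.9.
n = 18.
(a) r = 4.4; between ranks 4 (32.8) and 5 (34.6): 33.52.
(b) the nearest-rank method: rank 4 → 32.8.
|33.52 − 32.8| = 0.72.

0.72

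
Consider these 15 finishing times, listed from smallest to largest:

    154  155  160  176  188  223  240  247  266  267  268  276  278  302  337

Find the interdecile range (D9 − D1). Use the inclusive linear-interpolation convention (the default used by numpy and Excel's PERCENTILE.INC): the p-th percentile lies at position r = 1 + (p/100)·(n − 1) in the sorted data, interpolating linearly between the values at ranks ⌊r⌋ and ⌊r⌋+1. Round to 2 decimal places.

n = 15.
P10: r = 2.4; ranks 2–3 are 155, 160; interpolating gives 157.
P90: r = 13.6; ranks 13–14 are 278, 302; interpolating gives 292.4.
Difference: 292.4 − 157 = 135.4.

135.40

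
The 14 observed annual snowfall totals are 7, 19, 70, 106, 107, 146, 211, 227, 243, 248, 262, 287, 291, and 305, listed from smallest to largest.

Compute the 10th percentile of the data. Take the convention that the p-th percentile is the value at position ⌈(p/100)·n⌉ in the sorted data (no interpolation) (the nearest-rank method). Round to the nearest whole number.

19

n = 14.
Position = ⌈10/100 · 14⌉ = ⌈1.4⌉ = 2.
The value at rank 2 is 19.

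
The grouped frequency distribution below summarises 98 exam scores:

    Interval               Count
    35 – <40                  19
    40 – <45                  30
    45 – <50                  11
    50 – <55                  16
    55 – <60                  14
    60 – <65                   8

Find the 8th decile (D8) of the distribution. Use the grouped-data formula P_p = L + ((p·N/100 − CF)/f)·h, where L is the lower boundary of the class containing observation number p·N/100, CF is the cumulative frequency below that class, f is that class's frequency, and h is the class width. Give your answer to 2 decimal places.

55.86

N = 98; target position k = 80/100 · 98 = 78.4.
Cumulative frequencies: 19, 49, 60, 76, 90, 98.
Observation 78.4 falls in the class 55 – <60.
L = 55, CF = 76, f = 14, h = 5.
P80 = 55 + ((78.4 − 76)/14)·5 = 55 + 0.857143 = 55.8571.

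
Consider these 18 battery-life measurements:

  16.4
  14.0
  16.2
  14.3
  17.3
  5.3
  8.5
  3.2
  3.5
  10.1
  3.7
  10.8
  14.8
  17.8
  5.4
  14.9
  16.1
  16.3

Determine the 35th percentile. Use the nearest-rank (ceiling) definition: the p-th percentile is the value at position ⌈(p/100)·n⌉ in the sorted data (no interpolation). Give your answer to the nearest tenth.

10.1

Sorted: 3.2, 3.5, 3.7, 5.3, 5.4, 8.5, 10.1, 10.8, 14.0, 14.3, 14.8, 14.9, 16.1, 16.2, 16.3, 16.4, 17.3, 17.8.
n = 18.
Position = ⌈35/100 · 18⌉ = ⌈6.3⌉ = 7.
The value at rank 7 is 10.1.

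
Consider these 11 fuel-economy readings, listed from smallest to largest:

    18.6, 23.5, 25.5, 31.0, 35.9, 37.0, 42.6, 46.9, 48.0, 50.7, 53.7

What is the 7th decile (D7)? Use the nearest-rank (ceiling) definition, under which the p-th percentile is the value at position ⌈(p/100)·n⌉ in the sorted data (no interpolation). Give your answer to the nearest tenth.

n = 11.
Position = ⌈70/100 · 11⌉ = ⌈7.7⌉ = 8.
The value at rank 8 is 46.9.

46.9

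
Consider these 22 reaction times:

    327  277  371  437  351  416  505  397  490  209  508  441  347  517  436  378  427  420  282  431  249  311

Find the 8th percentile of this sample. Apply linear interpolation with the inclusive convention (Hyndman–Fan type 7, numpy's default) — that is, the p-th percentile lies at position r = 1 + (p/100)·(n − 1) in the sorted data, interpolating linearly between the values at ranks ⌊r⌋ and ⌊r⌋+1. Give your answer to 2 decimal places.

268.04

Sorted: 209, 249, 277, 282, 311, 327, 347, 351, 371, 378, 397, 416, 420, 427, 431, 436, 437, 441, 490, 505, 508, 517.
n = 22.
r = 1 + (8/100)·(22 − 1) = 1 + 1.68 = 2.68.
Rank 2 is 249 and rank 3 is 277.
Interpolate: 249 + 0.68·(277 − 249) = 249 + 0.68·28 = 268.04.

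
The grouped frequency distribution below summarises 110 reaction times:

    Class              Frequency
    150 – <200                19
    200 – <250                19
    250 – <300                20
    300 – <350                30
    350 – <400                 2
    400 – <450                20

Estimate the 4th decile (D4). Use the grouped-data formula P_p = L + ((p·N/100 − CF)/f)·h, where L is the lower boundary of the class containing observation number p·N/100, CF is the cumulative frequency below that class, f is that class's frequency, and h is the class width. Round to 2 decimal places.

N = 110; target position k = 40/100 · 110 = 44.
Cumulative frequencies: 19, 38, 58, 88, 90, 110.
Observation 44 falls in the class 250 – <300.
L = 250, CF = 38, f = 20, h = 50.
P40 = 250 + ((44 − 38)/20)·50 = 250 + 15 = 265.

265.00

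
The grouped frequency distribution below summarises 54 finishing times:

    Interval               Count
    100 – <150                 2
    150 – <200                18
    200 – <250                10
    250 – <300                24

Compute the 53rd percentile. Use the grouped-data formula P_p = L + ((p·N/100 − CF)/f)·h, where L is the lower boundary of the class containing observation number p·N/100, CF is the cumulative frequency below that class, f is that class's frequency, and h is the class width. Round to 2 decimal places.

243.10

N = 54; target position k = 53/100 · 54 = 28.62.
Cumulative frequencies: 2, 20, 30, 54.
Observation 28.62 falls in the class 200 – <250.
L = 200, CF = 20, f = 10, h = 50.
P53 = 200 + ((28.62 − 20)/10)·50 = 200 + 43.1 = 243.1.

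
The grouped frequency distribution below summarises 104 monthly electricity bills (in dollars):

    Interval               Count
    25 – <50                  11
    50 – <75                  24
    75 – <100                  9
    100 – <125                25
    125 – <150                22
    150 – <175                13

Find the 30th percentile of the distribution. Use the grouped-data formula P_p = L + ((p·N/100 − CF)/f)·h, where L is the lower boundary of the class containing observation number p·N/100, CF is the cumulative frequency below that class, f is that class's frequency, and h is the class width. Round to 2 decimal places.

N = 104; target position k = 30/100 · 104 = 31.2.
Cumulative frequencies: 11, 35, 44, 69, 91, 104.
Observation 31.2 falls in the class 50 – <75.
L = 50, CF = 11, f = 24, h = 25.
P30 = 50 + ((31.2 − 11)/24)·25 = 50 + 21.0417 = 71.0417.

71.04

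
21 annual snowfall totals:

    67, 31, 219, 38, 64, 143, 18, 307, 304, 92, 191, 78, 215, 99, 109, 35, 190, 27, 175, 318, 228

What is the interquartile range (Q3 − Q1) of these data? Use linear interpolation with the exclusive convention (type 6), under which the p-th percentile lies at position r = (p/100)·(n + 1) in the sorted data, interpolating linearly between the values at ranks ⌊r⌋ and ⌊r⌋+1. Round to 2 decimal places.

166.00

Sorted: 18, 27, 31, 35, 38, 64, 67, 78, 92, 99, 109, 143, 175, 190, 191, 215, 219, 228, 304, 307, 318.
n = 21.
P25: r = 5.5; ranks 5–6 are 38, 64; interpolating gives 51.
P75: r = 16.5; ranks 16–17 are 215, 219; interpolating gives 217.
Difference: 217 − 51 = 166.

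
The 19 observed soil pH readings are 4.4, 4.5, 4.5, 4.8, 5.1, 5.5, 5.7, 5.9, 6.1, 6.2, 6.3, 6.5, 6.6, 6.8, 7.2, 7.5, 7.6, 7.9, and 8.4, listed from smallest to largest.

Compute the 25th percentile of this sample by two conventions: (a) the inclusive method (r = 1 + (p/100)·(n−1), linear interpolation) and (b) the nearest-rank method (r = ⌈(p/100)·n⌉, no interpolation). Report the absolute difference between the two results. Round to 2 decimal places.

0.20

n = 19.
(a) r = 5.5; between ranks 5 (5.1) and 6 (5.5): 5.3.
(b) the nearest-rank method: rank 5 → 5.1.
|5.3 − 5.1| = 0.2.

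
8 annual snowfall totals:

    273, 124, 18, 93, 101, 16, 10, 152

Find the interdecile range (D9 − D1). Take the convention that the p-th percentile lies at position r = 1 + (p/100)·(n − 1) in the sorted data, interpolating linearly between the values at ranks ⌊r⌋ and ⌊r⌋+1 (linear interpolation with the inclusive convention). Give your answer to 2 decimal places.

Sorted: 10, 16, 18, 93, 101, 124, 152, 273.
n = 8.
P10: r = 1.7; ranks 1–2 are 10, 16; interpolating gives 14.2.
P90: r = 7.3; ranks 7–8 are 152, 273; interpolating gives 188.3.
Difference: 188.3 − 14.2 = 174.1.

174.10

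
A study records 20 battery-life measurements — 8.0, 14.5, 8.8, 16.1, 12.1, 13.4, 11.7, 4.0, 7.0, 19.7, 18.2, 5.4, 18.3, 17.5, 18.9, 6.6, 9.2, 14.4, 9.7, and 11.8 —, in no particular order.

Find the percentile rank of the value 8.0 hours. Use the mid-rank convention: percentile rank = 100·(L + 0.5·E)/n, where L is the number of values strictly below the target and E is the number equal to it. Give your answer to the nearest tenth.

22.5

Sorted: 4.0, 5.4, 6.6, 7.0, 8.0, 8.8, 9.2, 9.7, 11.7, 11.8, 12.1, 13.4, 14.4, 14.5, 16.1, 17.5, 18.2, 18.3, 18.9, 19.7.
Count below 8.0: L = 4; count equal: E = 1; n = 20.
Percentile rank = 100·(4 + 0.5·1)/20 = 100·4.5/20 = 22.5.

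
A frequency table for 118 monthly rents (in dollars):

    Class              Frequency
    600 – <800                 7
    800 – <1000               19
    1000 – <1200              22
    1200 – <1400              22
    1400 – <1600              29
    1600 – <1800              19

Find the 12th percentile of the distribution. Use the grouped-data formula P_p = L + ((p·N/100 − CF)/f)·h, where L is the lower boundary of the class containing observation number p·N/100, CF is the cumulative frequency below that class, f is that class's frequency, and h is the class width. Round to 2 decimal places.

N = 118; target position k = 12/100 · 118 = 14.16.
Cumulative frequencies: 7, 26, 48, 70, 99, 118.
Observation 14.16 falls in the class 800 – <1000.
L = 800, CF = 7, f = 19, h = 200.
P12 = 800 + ((14.16 − 7)/19)·200 = 800 + 75.3684 = 875.368.

875.37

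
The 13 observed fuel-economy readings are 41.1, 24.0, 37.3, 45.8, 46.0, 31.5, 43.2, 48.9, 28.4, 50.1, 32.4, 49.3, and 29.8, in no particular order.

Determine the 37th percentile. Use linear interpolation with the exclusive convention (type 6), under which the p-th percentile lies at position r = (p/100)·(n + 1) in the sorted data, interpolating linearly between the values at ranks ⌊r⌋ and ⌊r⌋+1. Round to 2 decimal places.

33.28

Sorted: 24.0, 28.4, 29.8, 31.5, 32.4, 37.3, 41.1, 43.2, 45.8, 46.0, 48.9, 49.3, 50.1.
n = 13.
r = (37/100)·(13 + 1) = 5.18.
Rank 5 is 32.4 and rank 6 is 37.3.
Interpolate: 32.4 + 0.18·(37.3 − 32.4) = 32.4 + 0.18·4.9 = 33.282.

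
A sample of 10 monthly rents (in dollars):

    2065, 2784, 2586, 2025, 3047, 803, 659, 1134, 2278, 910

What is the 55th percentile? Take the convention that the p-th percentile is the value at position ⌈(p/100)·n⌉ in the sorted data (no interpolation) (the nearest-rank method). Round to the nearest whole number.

Sorted: 659, 803, 910, 1134, 2025, 2065, 2278, 2586, 2784, 3047.
n = 10.
Position = ⌈55/100 · 10⌉ = ⌈5.5⌉ = 6.
The value at rank 6 is 2065.

2065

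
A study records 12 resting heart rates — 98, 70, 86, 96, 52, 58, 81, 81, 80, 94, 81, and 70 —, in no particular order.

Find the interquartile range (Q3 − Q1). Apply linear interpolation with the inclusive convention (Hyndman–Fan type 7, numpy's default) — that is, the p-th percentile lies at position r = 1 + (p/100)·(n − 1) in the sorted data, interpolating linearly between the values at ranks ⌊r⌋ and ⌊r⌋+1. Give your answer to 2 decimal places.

18.00

Sorted: 52, 58, 70, 70, 80, 81, 81, 81, 86, 94, 96, 98.
n = 12.
P25: r = 3.75; ranks 3–4 are 70, 70; interpolating gives 70.
P75: r = 9.25; ranks 9–10 are 86, 94; interpolating gives 88.
Difference: 88 − 70 = 18.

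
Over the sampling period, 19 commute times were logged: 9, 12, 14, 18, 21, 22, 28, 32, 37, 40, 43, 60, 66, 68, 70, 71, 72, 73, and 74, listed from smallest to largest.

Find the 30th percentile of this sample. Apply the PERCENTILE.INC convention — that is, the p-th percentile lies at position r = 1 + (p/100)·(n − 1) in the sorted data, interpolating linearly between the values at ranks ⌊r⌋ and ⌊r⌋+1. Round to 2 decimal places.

24.40

n = 19.
r = 1 + (30/100)·(19 − 1) = 1 + 5.4 = 6.4.
Rank 6 is 22 and rank 7 is 28.
Interpolate: 22 + 0.4·(28 − 22) = 22 + 0.4·6 = 24.4.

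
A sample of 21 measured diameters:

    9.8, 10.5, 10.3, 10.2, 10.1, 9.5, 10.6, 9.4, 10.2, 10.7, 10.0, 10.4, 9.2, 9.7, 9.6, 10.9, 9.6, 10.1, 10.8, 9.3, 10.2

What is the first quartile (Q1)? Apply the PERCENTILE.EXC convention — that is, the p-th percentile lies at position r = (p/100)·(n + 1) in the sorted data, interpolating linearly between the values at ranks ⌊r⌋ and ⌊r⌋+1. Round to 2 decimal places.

Sorted: 9.2, 9.3, 9.4, 9.5, 9.6, 9.6, 9.7, 9.8, 10.0, 10.1, 10.1, 10.2, 10.2, 10.2, 10.3, 10.4, 10.5, 10.6, 10.7, 10.8, 10.9.
n = 21.
r = (25/100)·(21 + 1) = 5.5.
Rank 5 is 9.6 and rank 6 is 9.6.
Interpolate: 9.6 + 0.5·(9.6 − 9.6) = 9.6 + 0.5·0 = 9.6.

9.60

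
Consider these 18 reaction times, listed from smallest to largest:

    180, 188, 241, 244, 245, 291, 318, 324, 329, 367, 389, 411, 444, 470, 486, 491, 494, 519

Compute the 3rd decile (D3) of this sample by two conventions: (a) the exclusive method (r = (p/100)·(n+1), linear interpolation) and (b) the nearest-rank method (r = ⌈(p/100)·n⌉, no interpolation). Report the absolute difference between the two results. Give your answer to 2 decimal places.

13.80

n = 18.
(a) r = 5.7; between ranks 5 (245) and 6 (291): 277.2.
(b) the nearest-rank method: rank 6 → 291.
|277.2 − 291| = 13.8.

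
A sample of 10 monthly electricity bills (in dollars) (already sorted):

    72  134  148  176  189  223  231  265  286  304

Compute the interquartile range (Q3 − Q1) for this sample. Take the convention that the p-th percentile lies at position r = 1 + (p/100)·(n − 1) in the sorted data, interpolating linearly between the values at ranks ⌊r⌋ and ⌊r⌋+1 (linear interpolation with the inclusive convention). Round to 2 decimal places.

n = 10.
P25: r = 3.25; ranks 3–4 are 148, 176; interpolating gives 155.
P75: r = 7.75; ranks 7–8 are 231, 265; interpolating gives 256.5.
Difference: 256.5 − 155 = 101.5.

101.50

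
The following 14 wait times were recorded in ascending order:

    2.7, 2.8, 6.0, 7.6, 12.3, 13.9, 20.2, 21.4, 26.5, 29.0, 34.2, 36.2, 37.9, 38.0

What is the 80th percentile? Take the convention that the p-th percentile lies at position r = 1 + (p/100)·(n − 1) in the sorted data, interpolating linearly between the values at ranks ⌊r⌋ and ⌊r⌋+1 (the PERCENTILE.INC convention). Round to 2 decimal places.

n = 14.
r = 1 + (80/100)·(14 − 1) = 1 + 10.4 = 11.4.
Rank 11 is 34.2 and rank 12 is 36.2.
Interpolate: 34.2 + 0.4·(36.2 − 34.2) = 34.2 + 0.4·2 = 35.

35.00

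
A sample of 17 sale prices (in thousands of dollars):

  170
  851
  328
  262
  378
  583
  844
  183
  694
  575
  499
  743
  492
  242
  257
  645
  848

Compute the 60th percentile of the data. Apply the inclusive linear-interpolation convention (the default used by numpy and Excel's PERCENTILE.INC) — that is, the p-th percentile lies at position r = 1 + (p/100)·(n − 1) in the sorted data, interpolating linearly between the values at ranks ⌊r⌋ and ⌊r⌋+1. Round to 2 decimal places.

579.80

Sorted: 170, 183, 242, 257, 262, 328, 378, 492, 499, 575, 583, 645, 694, 743, 844, 848, 851.
n = 17.
r = 1 + (60/100)·(17 − 1) = 1 + 9.6 = 10.6.
Rank 10 is 575 and rank 11 is 583.
Interpolate: 575 + 0.6·(583 − 575) = 575 + 0.6·8 = 579.8.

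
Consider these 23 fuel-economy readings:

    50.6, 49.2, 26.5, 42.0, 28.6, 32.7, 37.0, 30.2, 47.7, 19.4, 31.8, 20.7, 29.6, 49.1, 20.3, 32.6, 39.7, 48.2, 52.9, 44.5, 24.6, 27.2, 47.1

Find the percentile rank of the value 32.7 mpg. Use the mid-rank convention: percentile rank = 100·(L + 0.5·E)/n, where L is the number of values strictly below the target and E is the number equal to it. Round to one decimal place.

50.0

Sorted: 19.4, 20.3, 20.7, 24.6, 26.5, 27.2, 28.6, 29.6, 30.2, 31.8, 32.6, 32.7, 37.0, 39.7, 42.0, 44.5, 47.1, 47.7, 48.2, 49.1, 49.2, 50.6, 52.9.
Count below 32.7: L = 11; count equal: E = 1; n = 23.
Percentile rank = 100·(11 + 0.5·1)/23 = 100·11.5/23 = 50.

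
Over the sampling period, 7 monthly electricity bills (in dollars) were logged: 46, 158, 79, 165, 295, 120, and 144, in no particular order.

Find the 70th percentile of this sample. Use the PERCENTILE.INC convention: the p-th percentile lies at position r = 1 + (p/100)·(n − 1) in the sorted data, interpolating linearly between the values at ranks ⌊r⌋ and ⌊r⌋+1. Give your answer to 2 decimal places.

159.40

Sorted: 46, 79, 120, 144, 158, 165, 295.
n = 7.
r = 1 + (70/100)·(7 − 1) = 1 + 4.2 = 5.2.
Rank 5 is 158 and rank 6 is 165.
Interpolate: 158 + 0.2·(165 − 158) = 158 + 0.2·7 = 159.4.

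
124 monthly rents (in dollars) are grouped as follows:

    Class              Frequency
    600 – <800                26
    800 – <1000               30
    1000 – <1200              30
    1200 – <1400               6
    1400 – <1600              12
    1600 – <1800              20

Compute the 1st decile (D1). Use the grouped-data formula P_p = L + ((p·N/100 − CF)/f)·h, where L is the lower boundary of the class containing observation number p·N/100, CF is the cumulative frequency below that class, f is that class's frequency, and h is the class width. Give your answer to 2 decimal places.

N = 124; target position k = 10/100 · 124 = 12.4.
Cumulative frequencies: 26, 56, 86, 92, 104, 124.
Observation 12.4 falls in the class 600 – <800.
L = 600, CF = 0, f = 26, h = 200.
P10 = 600 + ((12.4 − 0)/26)·200 = 600 + 95.3846 = 695.385.

695.38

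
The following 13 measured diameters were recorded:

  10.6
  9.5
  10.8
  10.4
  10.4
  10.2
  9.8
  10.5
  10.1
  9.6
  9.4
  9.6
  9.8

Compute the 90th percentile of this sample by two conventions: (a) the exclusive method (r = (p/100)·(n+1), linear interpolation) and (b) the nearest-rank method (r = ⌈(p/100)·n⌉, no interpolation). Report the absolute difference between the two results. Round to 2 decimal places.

Sorted: 9.4, 9.5, 9.6, 9.6, 9.8, 9.8, 10.1, 10.2, 10.4, 10.4, 10.5, 10.6, 10.8.
n = 13.
(a) r = 12.6; between ranks 12 (10.6) and 13 (10.8): 10.72.
(b) the nearest-rank method: rank 12 → 10.6.
|10.72 − 10.6| = 0.12.

0.12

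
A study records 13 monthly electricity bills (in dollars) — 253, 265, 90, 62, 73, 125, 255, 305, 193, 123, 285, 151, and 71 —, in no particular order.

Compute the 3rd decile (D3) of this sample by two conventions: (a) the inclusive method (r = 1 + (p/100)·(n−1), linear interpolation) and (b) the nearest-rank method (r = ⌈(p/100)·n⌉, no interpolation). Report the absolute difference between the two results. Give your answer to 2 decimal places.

Sorted: 62, 71, 73, 90, 123, 125, 151, 193, 253, 255, 265, 285, 305.
n = 13.
(a) r = 4.6; between ranks 4 (90) and 5 (123): 109.8.
(b) the nearest-rank method: rank 4 → 90.
|109.8 − 90| = 19.8.

19.80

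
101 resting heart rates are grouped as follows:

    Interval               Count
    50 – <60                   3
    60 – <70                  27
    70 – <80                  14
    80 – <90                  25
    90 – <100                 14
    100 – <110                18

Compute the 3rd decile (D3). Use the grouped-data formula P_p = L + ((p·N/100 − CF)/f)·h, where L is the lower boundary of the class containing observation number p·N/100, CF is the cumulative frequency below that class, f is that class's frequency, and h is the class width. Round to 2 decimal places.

N = 101; target position k = 30/100 · 101 = 30.3.
Cumulative frequencies: 3, 30, 44, 69, 83, 101.
Observation 30.3 falls in the class 70 – <80.
L = 70, CF = 30, f = 14, h = 10.
P30 = 70 + ((30.3 − 30)/14)·10 = 70 + 0.214286 = 70.2143.

70.21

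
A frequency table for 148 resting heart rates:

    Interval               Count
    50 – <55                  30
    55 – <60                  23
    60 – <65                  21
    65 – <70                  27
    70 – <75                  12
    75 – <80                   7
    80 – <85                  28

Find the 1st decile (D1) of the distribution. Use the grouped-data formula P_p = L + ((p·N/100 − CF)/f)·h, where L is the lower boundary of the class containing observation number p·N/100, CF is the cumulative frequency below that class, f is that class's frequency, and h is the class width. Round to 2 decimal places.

N = 148; target position k = 10/100 · 148 = 14.8.
Cumulative frequencies: 30, 53, 74, 101, 113, 120, 148.
Observation 14.8 falls in the class 50 – <55.
L = 50, CF = 0, f = 30, h = 5.
P10 = 50 + ((14.8 − 0)/30)·5 = 50 + 2.46667 = 52.4667.

52.47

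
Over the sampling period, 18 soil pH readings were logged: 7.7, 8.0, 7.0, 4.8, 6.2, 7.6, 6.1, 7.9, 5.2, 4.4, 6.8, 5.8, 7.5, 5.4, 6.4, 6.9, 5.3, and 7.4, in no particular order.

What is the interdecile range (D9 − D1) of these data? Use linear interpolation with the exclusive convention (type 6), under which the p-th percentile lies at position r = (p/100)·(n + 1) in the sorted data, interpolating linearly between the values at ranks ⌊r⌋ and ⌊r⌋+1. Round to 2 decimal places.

Sorted: 4.4, 4.8, 5.2, 5.3, 5.4, 5.8, 6.1, 6.2, 6.4, 6.8, 6.9, 7.0, 7.4, 7.5, 7.6, 7.7, 7.9, 8.0.
n = 18.
P10: r = 1.9; ranks 1–2 are 4.4, 4.8; interpolating gives 4.76.
P90: r = 17.1; ranks 17–18 are 7.9, 8.0; interpolating gives 7.91.
Difference: 7.91 − 4.76 = 3.15.

3.15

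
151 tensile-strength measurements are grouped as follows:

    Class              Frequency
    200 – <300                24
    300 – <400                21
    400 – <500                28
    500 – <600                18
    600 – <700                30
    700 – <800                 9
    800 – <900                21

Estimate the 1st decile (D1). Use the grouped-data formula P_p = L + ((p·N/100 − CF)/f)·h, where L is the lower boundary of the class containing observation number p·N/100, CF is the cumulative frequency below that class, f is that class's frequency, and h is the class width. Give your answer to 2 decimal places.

262.92

N = 151; target position k = 10/100 · 151 = 15.1.
Cumulative frequencies: 24, 45, 73, 91, 121, 130, 151.
Observation 15.1 falls in the class 200 – <300.
L = 200, CF = 0, f = 24, h = 100.
P10 = 200 + ((15.1 − 0)/24)·100 = 200 + 62.9167 = 262.917.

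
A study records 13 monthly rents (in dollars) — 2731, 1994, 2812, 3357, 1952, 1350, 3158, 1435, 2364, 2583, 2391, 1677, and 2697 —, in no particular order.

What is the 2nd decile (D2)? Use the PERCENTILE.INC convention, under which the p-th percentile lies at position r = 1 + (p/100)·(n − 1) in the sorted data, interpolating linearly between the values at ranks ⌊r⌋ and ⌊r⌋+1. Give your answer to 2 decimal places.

Sorted: 1350, 1435, 1677, 1952, 1994, 2364, 2391, 2583, 2697, 2731, 2812, 3158, 3357.
n = 13.
r = 1 + (20/100)·(13 − 1) = 1 + 2.4 = 3.4.
Rank 3 is 1677 and rank 4 is 1952.
Interpolate: 1677 + 0.4·(1952 − 1677) = 1677 + 0.4·275 = 1787.

1787.00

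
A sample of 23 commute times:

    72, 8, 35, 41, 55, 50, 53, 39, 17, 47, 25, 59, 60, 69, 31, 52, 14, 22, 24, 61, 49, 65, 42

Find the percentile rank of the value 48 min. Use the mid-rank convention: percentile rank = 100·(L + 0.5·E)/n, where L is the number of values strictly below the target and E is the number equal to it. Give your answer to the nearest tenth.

52.2

Sorted: 8, 14, 17, 22, 24, 25, 31, 35, 39, 41, 42, 47, 49, 50, 52, 53, 55, 59, 60, 61, 65, 69, 72.
Count below 48: L = 12; count equal: E = 0; n = 23.
Percentile rank = 100·(12 + 0.5·0)/23 = 100·12/23 = 52.17.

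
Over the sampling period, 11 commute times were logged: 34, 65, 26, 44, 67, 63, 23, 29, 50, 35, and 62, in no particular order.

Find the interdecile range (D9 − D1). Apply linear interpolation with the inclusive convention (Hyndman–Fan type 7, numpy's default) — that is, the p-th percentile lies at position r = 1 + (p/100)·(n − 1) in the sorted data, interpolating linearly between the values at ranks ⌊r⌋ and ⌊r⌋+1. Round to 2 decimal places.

39.00

Sorted: 23, 26, 29, 34, 35, 44, 50, 62, 63, 65, 67.
n = 11.
P10: r = 2 (integer) → 26.
P90: r = 10 (integer) → 65.
Difference: 65 − 26 = 39.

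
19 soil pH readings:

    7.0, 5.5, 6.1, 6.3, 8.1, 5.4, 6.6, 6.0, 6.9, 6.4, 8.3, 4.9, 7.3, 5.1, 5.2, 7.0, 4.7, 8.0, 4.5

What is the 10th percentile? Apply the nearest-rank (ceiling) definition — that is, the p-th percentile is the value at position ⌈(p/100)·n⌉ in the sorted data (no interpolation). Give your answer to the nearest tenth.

4.7

Sorted: 4.5, 4.7, 4.9, 5.1, 5.2, 5.4, 5.5, 6.0, 6.1, 6.3, 6.4, 6.6, 6.9, 7.0, 7.0, 7.3, 8.0, 8.1, 8.3.
n = 19.
Position = ⌈10/100 · 19⌉ = ⌈1.9⌉ = 2.
The value at rank 2 is 4.7.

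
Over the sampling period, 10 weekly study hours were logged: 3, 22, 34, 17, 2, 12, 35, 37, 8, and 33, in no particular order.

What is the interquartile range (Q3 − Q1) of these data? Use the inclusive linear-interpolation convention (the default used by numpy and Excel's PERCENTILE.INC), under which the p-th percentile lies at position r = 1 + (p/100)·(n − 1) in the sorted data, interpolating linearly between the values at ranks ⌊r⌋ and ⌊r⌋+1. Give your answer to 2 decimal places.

Sorted: 2, 3, 8, 12, 17, 22, 33, 34, 35, 37.
n = 10.
P25: r = 3.25; ranks 3–4 are 8, 12; interpolating gives 9.
P75: r = 7.75; ranks 7–8 are 33, 34; interpolating gives 33.75.
Difference: 33.75 − 9 = 24.75.

24.75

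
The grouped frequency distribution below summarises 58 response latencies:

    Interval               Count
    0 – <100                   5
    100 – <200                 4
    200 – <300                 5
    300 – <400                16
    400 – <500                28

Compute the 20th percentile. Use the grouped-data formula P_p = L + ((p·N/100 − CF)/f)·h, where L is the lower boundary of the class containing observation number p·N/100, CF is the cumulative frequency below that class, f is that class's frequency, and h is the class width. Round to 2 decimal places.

252.00

N = 58; target position k = 20/100 · 58 = 11.6.
Cumulative frequencies: 5, 9, 14, 30, 58.
Observation 11.6 falls in the class 200 – <300.
L = 200, CF = 9, f = 5, h = 100.
P20 = 200 + ((11.6 − 9)/5)·100 = 200 + 52 = 252.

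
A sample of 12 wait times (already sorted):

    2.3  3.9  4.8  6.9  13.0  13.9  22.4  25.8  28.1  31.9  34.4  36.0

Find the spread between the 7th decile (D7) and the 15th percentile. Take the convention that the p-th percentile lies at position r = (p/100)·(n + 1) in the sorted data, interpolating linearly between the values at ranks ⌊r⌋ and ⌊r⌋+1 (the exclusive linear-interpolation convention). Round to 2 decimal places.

24.66

n = 12.
P15: r = 1.95; ranks 1–2 are 2.3, 3.9; interpolating gives 3.82.
P70: r = 9.1; ranks 9–10 are 28.1, 31.9; interpolating gives 28.48.
Difference: 28.48 − 3.82 = 24.66.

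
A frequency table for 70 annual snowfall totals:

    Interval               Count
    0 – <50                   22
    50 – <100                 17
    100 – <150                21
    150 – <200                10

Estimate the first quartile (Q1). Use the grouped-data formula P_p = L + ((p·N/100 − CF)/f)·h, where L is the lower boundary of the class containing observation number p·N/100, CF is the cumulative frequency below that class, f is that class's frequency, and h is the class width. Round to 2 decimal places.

39.77

N = 70; target position k = 25/100 · 70 = 17.5.
Cumulative frequencies: 22, 39, 60, 70.
Observation 17.5 falls in the class 0 – <50.
L = 0, CF = 0, f = 22, h = 50.
P25 = 0 + ((17.5 − 0)/22)·50 = 0 + 39.7727 = 39.7727.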